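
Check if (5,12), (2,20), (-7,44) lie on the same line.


5*(20-44) + 2*(44-12) - 7*(12-20)
= -120 + 64 + 56 = 0

Yes, collinear (determinant = 0)


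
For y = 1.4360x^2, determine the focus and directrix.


a = 1.4360
1/(4a) = 0.1741
Focus = (0, 0.1741)
Directrix: y = -0.1741

Focus = (0, 0.1741), Directrix: y = -0.1741


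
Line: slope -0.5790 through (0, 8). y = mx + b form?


y - 8 = -0.5790(x - 0)
y = -0.5790x + 8 + 0.5790*0
y = -0.5790x + 8.0000

y = -0.5790x + 8.0000


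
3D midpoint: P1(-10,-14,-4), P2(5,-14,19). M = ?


Mx = (-10+5)/2 = -2.5000
My = (-14- 14)/2 = -14.0000
Mz = (-4+19)/2 = 7.5000

M = (-2.5000, -14.0000, 7.5000)


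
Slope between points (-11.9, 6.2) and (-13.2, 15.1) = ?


dy = 15.1 - 6.2 = 8.9
dx = -13.2 + 11.9 = -1.3
m = 8.9/(-1.3) = -6.8462

m = -6.8462


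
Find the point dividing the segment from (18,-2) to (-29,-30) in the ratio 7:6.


Px = (7*(-29) + 6*18)/13 = -95/13 = -7.3077
Py = (7*(-30) + 6*(-2))/13 = -222/13 = -17.0769

P = (-7.3077, -17.0769)


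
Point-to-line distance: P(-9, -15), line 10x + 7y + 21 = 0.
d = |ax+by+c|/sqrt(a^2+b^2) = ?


|10*(-9) + 7*(-15) + 21| = |-174| = 174
sqrt(100 + 49) = sqrt(149) = 12.2066
d = 174/sqrt(149) = 14.2546

14.2546


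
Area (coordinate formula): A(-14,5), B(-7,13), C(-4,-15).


-14*(13+ 15) = -392
-7*(-15-5) = 140
-4*(5-13) = 32
sum = -220
Area = |-220|/2 = 110.0000

110.0000 sq units


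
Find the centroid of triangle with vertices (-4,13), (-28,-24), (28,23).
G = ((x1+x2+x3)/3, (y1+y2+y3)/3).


Gx = (-4- 28+28)/3 = -4/3 = -1.3333
Gy = (13- 24+23)/3 = 12/3 = 4.0000

G = (-1.3333, 4.0000)


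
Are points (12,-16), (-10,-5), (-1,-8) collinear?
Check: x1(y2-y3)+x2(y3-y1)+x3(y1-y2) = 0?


12*(-5+ 8) - 10*(-8+ 16) - 1*(-16+ 5)
= 36 - 80 + 11 = -33

No, not collinear (determinant = -33)


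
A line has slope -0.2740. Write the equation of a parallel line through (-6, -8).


Parallel lines have equal slopes.
m2 = -0.2740
b2 = -8 + 0.2740*(-6) = -9.6440

y = -0.2740x - 9.6440


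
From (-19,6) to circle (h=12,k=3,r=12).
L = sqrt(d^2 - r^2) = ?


d = sqrt((-19-12)^2 + (6-3)^2) = sqrt(961+9) = 31.1448
L = sqrt(970.0000 - 144) = sqrt(826.0000) = 28.7402

28.7402


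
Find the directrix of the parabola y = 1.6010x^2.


a = 1.6010
1/(4a) = 0.1562
directrix: y = -0.1562 = -0.1562

y = -0.1562


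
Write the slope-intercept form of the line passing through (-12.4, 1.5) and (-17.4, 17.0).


m = (15.5)/(-5) = -3.1000
b = y1 - m*x1 = 1.5 - (15.5*(-12.4))/(-5) = 1.5 - 38.4400 = -36.9400

y = -3.1000x - 36.9400


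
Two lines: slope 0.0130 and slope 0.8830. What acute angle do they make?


m1-m2 = -0.87
1+m1*m2 = 1.011479
tan(theta) = |-0.87/1.011479| = 0.860127
theta = arctan(|-0.87/1.011479|) = 40.6997 degrees (acute angle)

40.6997 degrees


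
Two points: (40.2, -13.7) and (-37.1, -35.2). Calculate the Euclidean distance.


dx = -37.1 - 40.2 = -77.3
dy = -35.2 + 13.7 = -21.5
d = sqrt(5975.29 + 462.25) = sqrt(6437.54) = 80.2343

80.2343


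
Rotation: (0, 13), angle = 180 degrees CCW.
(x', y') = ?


cos(180) = -1, sin(180) = 0
x' = 0*(-1) - 13*0 = 0
y' = 0*0 + 13*(-1) = -13

(0, -13)


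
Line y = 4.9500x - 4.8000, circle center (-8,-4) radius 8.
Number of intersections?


Substitute y = 4.9500x - 4.8000: (x+ 8)^2 + (4.9500x- 4.8000+ 4)^2 = 64
Expand to Ax^2 + Bx + C = 0, where b-k = -0.8
A = 1+m^2 = 25.5025
B = 2(m(b-k) - h) = 2(4.9500*(-0.8) + 8) = 8.08
C = h^2 + (b-k)^2 - r^2 = 64 + 0.64 - 64 = 0.64
disc = B^2-4AC = 65.2864 - 65.2864 = 0
disc = 0

1 intersection point (tangent)


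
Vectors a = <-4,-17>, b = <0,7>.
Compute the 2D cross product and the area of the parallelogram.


cross = -4*7 + 17*0 = -28 - 0 = -28
Parallelogram area = |-28| = 28

cross = -28, parallelogram area = 28


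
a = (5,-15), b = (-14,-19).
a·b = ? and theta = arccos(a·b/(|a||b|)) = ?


a·b = 5*(-14) - 15*(-19) = -70 + 285 = 215
|a| = sqrt(25+225) = 15.8114
|b| = sqrt(196+361) = 23.6008
cos(theta) = 215/(sqrt(250)*sqrt(557)) = 215/sqrt(139250) = 0.576157
theta = arccos(215/sqrt(139250)) = 54.8193 degrees

a·b = 215, theta = 54.8193 deg


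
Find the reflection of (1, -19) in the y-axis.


Reflection rule for y-axis: (-x, y)
(1, -19) -> (-1, -19)

(-1, -19)


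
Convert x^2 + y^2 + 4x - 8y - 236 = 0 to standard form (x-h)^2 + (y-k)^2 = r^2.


h = -D/2 = -4/2 = -2
k = -E/2 = 8/2 = 4
r^2 = h^2 + k^2 - F = 4 + 16 + 236 = 256
r = 16

Center (-2, 4), radius = 16


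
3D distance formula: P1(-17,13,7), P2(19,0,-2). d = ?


dx=36, dy=-13, dz=-9
d = sqrt(1296+169+81) = sqrt(1546) = 39.3192

39.3192


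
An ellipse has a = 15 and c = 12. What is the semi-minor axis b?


b^2 = 15^2 - (12)^2 = 225 - 144 = 81
b = sqrt(81) = 9

b = 9


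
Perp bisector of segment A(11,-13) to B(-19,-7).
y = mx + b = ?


Midpoint = (-4, -10)
Slope of AB = dy/dx = 6/(-30) = -0.2000
Perp slope = -dx/dy = 30/6 = 5.0000
b = My - (perp slope)*Mx = -10 + (-30*(-4))/6 = -10 + 20.0000 = 10.0000

y = 5.0000x + 10.0000


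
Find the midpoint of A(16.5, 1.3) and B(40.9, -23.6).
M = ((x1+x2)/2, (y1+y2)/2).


Mx = (16.5 + 40.9)/2 = 57.4/2 = 28.7000
My = (1.3 - 23.6)/2 = -22.3/2 = -11.1500

(28.7000, -11.1500)


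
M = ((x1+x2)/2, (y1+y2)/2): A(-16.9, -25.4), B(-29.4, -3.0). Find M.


Mx = (-16.9 - 29.4)/2 = -46.3/2 = -23.1500
My = (-25.4 - 3.0)/2 = -28.4/2 = -14.2000

(-23.1500, -14.2000)


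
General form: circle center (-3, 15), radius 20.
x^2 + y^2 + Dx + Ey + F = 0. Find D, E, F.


(x+ 3)^2 + (y-15)^2 = 20^2
D = -2h = 6, E = -2k = -30
F = h^2+k^2-r^2 = 9+225-400 = -166

D = 6, E = -30, F = -166


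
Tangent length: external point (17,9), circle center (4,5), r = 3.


d = sqrt((17-4)^2 + (9-5)^2) = sqrt(169+16) = 13.6015
L = sqrt(185.0000 - 9) = sqrt(176.0000) = 13.2665

13.2665


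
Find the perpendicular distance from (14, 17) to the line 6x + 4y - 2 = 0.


|6*14 + 4*17 - 2| = |150| = 150
sqrt(36 + 16) = sqrt(52) = 7.2111
d = 150/sqrt(52) = 20.8013

20.8013


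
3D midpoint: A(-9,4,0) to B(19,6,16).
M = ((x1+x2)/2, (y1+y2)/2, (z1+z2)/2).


Mx = (-9+19)/2 = 5.0000
My = (4+6)/2 = 5.0000
Mz = (0+16)/2 = 8.0000

M = (5.0000, 5.0000, 8.0000)


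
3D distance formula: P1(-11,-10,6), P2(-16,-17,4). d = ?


dx=-5, dy=-7, dz=-2
d = sqrt(25+49+4) = sqrt(78) = 8.8318

8.8318


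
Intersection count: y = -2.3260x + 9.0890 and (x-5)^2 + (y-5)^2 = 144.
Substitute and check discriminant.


Substitute y = -2.3260x + 9.0890: (x-5)^2 + (-2.3260x+9.0890-5)^2 = 144
Expand to Ax^2 + Bx + C = 0, where b-k = 4.089
A = 1+m^2 = 6.410276
B = 2(m(b-k) - h) = 2(-2.3260*4.089 - 5) = -29.022028
C = h^2 + (b-k)^2 - r^2 = 25 + 16.719921 - 144 = -102.280079
disc = B^2-4AC = 842.2781 + 2622.5741 = 3464.8522
disc > 0

2 intersection points


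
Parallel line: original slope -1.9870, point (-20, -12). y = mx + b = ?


Parallel lines have equal slopes.
m2 = -1.9870
b2 = -12 + 1.9870*(-20) = -51.7400

y = -1.9870x - 51.7400


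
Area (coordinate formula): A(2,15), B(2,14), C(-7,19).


2*(14-19) = -10
2*(19-15) = 8
-7*(15-14) = -7
sum = -9
Area = |-9|/2 = 4.5000

4.5000 sq units


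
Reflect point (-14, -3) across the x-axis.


Reflection rule for x-axis: (x, -y)
(-14, -3) -> (-14, 3)

(-14, 3)


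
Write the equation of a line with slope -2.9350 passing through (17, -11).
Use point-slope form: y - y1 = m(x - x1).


y + 11 = -2.9350(x - 17)
y = -2.9350x - 11 + 2.9350*17
y = -2.9350x + 38.8950

y = -2.9350x + 38.8950


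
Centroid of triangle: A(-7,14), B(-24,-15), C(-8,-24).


Gx = (-7- 24- 8)/3 = -39/3 = -13.0000
Gy = (14- 15- 24)/3 = -25/3 = -8.3333

G = (-13.0000, -8.3333)


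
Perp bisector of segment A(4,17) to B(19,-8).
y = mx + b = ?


Midpoint = (11.5, 4.5)
Slope of AB = dy/dx = -25/15 = -1.6667
Perp slope = -dx/dy = 15/25 = 0.6000
b = My - (perp slope)*Mx = 4.5 + (15*11.5)/(-25) = 4.5 - 6.9000 = -2.4000

y = 0.6000x - 2.4000


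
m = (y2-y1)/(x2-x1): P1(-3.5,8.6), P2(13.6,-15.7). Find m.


dy = -15.7 - 8.6 = -24.3
dx = 13.6 + 3.5 = 17.1
m = -24.3/17.1 = -1.4211

m = -1.4211


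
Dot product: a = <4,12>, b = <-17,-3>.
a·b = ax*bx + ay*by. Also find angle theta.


a·b = 4*(-17) + 12*(-3) = -68 - 36 = -104
|a| = sqrt(16+144) = 12.6491
|b| = sqrt(289+9) = 17.2627
cos(theta) = -104/(sqrt(160)*sqrt(298)) = -104/sqrt(47680) = -0.476283
theta = arccos(-104/sqrt(47680)) = 118.4429 degrees

a·b = -104, theta = 118.4429 deg


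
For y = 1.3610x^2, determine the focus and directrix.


a = 1.3610
1/(4a) = 0.1837
Focus = (0, 0.1837)
Directrix: y = -0.1837

Focus = (0, 0.1837), Directrix: y = -0.1837


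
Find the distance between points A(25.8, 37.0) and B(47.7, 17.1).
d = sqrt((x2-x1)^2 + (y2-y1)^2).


dx = 47.7 - 25.8 = 21.9
dy = 17.1 - 37.0 = -19.9
d = sqrt(479.61 + 396.01) = sqrt(875.62) = 29.5909

29.5909


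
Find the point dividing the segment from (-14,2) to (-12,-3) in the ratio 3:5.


Px = (3*(-12) + 5*(-14))/8 = -106/8 = -13.2500
Py = (3*(-3) + 5*2)/8 = 1/8 = 0.1250

P = (-13.2500, 0.1250)


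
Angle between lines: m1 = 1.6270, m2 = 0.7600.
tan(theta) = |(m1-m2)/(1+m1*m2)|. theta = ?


m1-m2 = 0.867
1+m1*m2 = 2.23652
tan(theta) = |0.867/2.23652| = 0.387656
theta = arctan(|0.867/2.23652|) = 21.1891 degrees (acute angle)

21.1891 degrees


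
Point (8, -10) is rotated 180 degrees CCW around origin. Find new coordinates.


cos(180) = -1, sin(180) = 0
x' = 8*(-1) + 10*0 = -8
y' = 8*0 - 10*(-1) = 10

(-8, 10)


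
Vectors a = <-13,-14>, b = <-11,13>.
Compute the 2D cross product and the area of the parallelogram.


cross = -13*13 + 14*(-11) = -169 - 154 = -323
Parallelogram area = |-323| = 323

cross = -323, parallelogram area = 323


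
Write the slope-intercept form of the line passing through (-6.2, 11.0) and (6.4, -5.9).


m = (-16.9)/(12.6) = -1.3413
b = y1 - m*x1 = 11.0 - (-16.9*(-6.2))/(12.6) = 11.0 - 8.3159 = 2.6841

y = -1.3413x + 2.6841


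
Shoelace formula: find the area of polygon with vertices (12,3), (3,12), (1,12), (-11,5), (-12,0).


sum(xi*y_{i+1}) = 12*12 + 3*12 + 1*5 - 11*0 - 12*3 = 149
sum(yi*x_{i+1}) = 3*3 + 12*1 + 12*(-11) + 5*(-12) + 0*12 = -171
Area = |149 + 171|/2 = 320/2 = 160.0000

160.0000 sq units


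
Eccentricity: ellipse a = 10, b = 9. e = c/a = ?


c = sqrt(100-81) = sqrt(19) = 4.3589
e = c/a = sqrt(19)/10 = 0.4359

e = 0.4359


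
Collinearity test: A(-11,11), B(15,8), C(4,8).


-11*(8-8) + 15*(8-11) + 4*(11-8)
= 0 - 45 + 12 = -33

No, not collinear (determinant = -33)


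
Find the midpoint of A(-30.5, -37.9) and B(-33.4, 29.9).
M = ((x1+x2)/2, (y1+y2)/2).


Mx = (-30.5 - 33.4)/2 = -63.9/2 = -31.9500
My = (-37.9 + 29.9)/2 = -8.0/2 = -4.0000

(-31.9500, -4.0000)


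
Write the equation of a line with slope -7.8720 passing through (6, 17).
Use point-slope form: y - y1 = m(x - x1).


y - 17 = -7.8720(x - 6)
y = -7.8720x + 17 + 7.8720*6
y = -7.8720x + 64.2320

y = -7.8720x + 64.2320


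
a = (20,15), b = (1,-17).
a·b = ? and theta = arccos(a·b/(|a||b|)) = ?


a·b = 20*1 + 15*(-17) = 20 - 255 = -235
|a| = sqrt(400+225) = 25.0000
|b| = sqrt(1+289) = 17.0294
cos(theta) = -235/(sqrt(625)*sqrt(290)) = -235/sqrt(181250) = -0.551987
theta = arccos(-235/sqrt(181250)) = 123.5034 degrees

a·b = -235, theta = 123.5034 deg


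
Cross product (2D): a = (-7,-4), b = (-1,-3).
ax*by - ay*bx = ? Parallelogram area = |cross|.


cross = -7*(-3) + 4*(-1) = 21 - 4 = 17
Parallelogram area = |17| = 17

cross = 17, parallelogram area = 17


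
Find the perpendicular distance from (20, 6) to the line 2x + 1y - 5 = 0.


|2*20 + 1*6 - 5| = |41| = 41
sqrt(4 + 1) = sqrt(5) = 2.2361
d = 41/sqrt(5) = 18.3358

18.3358


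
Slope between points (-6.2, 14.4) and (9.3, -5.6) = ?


dy = -5.6 - 14.4 = -20.0
dx = 9.3 + 6.2 = 15.5
m = -20.0/15.5 = -1.2903

m = -1.2903


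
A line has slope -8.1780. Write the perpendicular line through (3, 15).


Perpendicular slope = -1/m1 = -1/(-8.1780) = 0.1223
b2 = y0 - m2*x0 = 15 + 3/(-8.1780) = 15 - 0.3668 = 14.6332

y = 0.1223x + 14.6332


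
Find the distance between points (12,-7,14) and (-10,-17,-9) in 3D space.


dx=-22, dy=-10, dz=-23
d = sqrt(484+100+529) = sqrt(1113) = 33.3617

33.3617


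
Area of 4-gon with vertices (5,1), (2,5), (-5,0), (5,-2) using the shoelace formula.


sum(xi*y_{i+1}) = 5*5 + 2*0 - 5*(-2) + 5*1 = 40
sum(yi*x_{i+1}) = 1*2 + 5*(-5) + 0*5 - 2*5 = -33
Area = |40 + 33|/2 = 73/2 = 36.5000

36.5000 sq units


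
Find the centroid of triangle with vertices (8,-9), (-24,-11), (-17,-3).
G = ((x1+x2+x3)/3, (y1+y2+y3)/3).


Gx = (8- 24- 17)/3 = -33/3 = -11.0000
Gy = (-9- 11- 3)/3 = -23/3 = -7.6667

G = (-11.0000, -7.6667)


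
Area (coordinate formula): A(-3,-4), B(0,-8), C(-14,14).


-3*(-8-14) = 66
0*(14+ 4) = 0
-14*(-4+ 8) = -56
sum = 10
Area = |10|/2 = 5.0000

5.0000 sq units


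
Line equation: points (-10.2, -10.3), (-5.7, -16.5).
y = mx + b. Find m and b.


m = (-6.2)/(4.5) = -1.3778
b = y1 - m*x1 = -10.3 - (-6.2*(-10.2))/(4.5) = -10.3 - 14.0533 = -24.3533

y = -1.3778x - 24.3533


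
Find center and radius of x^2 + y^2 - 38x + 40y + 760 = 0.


h = -D/2 = 38/2 = 19
k = -E/2 = -40/2 = -20
r^2 = h^2 + k^2 - F = 361 + 400 - 760 = 1
r = 1

Center (19, -20), radius = 1


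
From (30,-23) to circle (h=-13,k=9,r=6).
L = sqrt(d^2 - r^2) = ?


d = sqrt((30+ 13)^2 + (-23-9)^2) = sqrt(1849+1024) = 53.6004
L = sqrt(2873.0000 - 36) = sqrt(2837.0000) = 53.2635

53.2635


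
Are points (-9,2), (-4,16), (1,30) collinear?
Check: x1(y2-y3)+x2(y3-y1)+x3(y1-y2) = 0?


-9*(16-30) - 4*(30-2) + 1*(2-16)
= 126 - 112 - 14 = 0

Yes, collinear (determinant = 0)


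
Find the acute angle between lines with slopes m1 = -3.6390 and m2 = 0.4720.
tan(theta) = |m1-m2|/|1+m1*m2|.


m1-m2 = -4.111
1+m1*m2 = -0.717608
tan(theta) = |-4.111/(-0.717608)| = 5.728754
theta = arctan(|-4.111/(-0.717608)|) = 80.0983 degrees (acute angle)

80.0983 degrees


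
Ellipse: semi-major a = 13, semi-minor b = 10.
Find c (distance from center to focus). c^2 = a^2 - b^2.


c^2 = 13^2 - 10^2 = 169 - 100 = 69
c = sqrt(69) = 8.3066

c = 8.3066


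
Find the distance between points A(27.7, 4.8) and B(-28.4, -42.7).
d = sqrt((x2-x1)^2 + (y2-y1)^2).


dx = -28.4 - 27.7 = -56.1
dy = -42.7 - 4.8 = -47.5
d = sqrt(3147.21 + 2256.25) = sqrt(5403.46) = 73.5082

73.5082


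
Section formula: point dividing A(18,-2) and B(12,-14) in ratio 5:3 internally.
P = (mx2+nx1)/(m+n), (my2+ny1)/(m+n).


Px = (5*12 + 3*18)/8 = 114/8 = 14.2500
Py = (5*(-14) + 3*(-2))/8 = -76/8 = -9.5000

P = (14.2500, -9.5000)


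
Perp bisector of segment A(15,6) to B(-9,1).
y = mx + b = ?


Midpoint = (3, 3.5)
Slope of AB = dy/dx = -5/(-24) = 0.2083
Perp slope = -dx/dy = -24/5 = -4.8000
b = My - (perp slope)*Mx = 3.5 + (-24*3)/(-5) = 3.5 + 14.4000 = 17.9000

y = -4.8000x + 17.9000


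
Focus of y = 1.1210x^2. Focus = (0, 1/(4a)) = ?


a = 1.1210
4a = 4.4840
focus = (0, 1/4.4840) = (0, 0.2230)

Focus = (0, 0.2230)


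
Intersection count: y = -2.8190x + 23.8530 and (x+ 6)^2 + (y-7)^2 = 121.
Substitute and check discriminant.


Substitute y = -2.8190x + 23.8530: (x+ 6)^2 + (-2.8190x+23.8530-7)^2 = 121
Expand to Ax^2 + Bx + C = 0, where b-k = 16.853
A = 1+m^2 = 8.946761
B = 2(m(b-k) - h) = 2(-2.8190*16.853 + 6) = -83.017214
C = h^2 + (b-k)^2 - r^2 = 36 + 284.023609 - 121 = 199.023609
disc = B^2-4AC = 6891.8578 - 7122.4667 = -230.6089
disc < 0

0 intersection points


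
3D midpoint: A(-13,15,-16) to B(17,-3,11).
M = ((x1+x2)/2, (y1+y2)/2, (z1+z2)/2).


Mx = (-13+17)/2 = 2.0000
My = (15- 3)/2 = 6.0000
Mz = (-16+11)/2 = -2.5000

M = (2.0000, 6.0000, -2.5000)


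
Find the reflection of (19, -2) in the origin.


Reflection rule for origin: (-x, -y)
(19, -2) -> (-19, 2)

(-19, 2)


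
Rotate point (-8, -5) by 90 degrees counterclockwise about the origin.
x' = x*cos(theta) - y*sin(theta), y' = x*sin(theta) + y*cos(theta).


cos(90) = 0, sin(90) = 1
x' = -8*0 + 5*1 = 5
y' = -8*1 - 5*0 = -8

(5, -8)


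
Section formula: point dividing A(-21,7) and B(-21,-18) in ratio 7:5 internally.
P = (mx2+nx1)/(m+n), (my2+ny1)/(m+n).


Px = (7*(-21) + 5*(-21))/12 = -252/12 = -21.0000
Py = (7*(-18) + 5*7)/12 = -91/12 = -7.5833

P = (-21.0000, -7.5833)


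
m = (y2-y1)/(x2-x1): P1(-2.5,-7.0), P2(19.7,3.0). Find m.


dy = 3.0 + 7.0 = 10.0
dx = 19.7 + 2.5 = 22.2
m = 10.0/22.2 = 0.4505

m = 0.4505


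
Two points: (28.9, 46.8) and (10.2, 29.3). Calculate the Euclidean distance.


dx = 10.2 - 28.9 = -18.7
dy = 29.3 - 46.8 = -17.5
d = sqrt(349.69 + 306.25) = sqrt(655.94) = 25.6113

25.6113


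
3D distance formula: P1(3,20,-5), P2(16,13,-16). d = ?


dx=13, dy=-7, dz=-11
d = sqrt(169+49+121) = sqrt(339) = 18.4120

18.4120


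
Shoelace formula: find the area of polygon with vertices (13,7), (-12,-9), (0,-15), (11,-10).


sum(xi*y_{i+1}) = 13*(-9) - 12*(-15) + 0*(-10) + 11*7 = 140
sum(yi*x_{i+1}) = 7*(-12) - 9*0 - 15*11 - 10*13 = -379
Area = |140 + 379|/2 = 519/2 = 259.5000

259.5000 sq units


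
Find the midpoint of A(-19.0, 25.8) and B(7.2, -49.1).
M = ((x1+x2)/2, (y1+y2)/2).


Mx = (-19.0 + 7.2)/2 = -11.8/2 = -5.9000
My = (25.8 - 49.1)/2 = -23.3/2 = -11.6500

(-5.9000, -11.6500)


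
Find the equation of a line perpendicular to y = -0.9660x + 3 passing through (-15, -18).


Perpendicular slope = -1/m1 = -1/(-0.9660) = 1.0352
b2 = y0 - m2*x0 = -18 - 15/(-0.9660) = -18 + 15.5280 = -2.4720

y = 1.0352x - 2.4720


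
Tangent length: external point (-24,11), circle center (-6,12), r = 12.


d = sqrt((-24+ 6)^2 + (11-12)^2) = sqrt(324+1) = 18.0278
L = sqrt(325.0000 - 144) = sqrt(181.0000) = 13.4536

13.4536


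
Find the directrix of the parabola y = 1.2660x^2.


a = 1.2660
1/(4a) = 0.1975
directrix: y = -0.1975 = -0.1975

y = -0.1975


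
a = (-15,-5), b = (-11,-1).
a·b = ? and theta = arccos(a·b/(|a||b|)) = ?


a·b = -15*(-11) - 5*(-1) = 165 + 5 = 170
|a| = sqrt(225+25) = 15.8114
|b| = sqrt(121+1) = 11.0454
cos(theta) = 170/(sqrt(250)*sqrt(122)) = 170/sqrt(30500) = 0.973417
theta = arccos(170/sqrt(30500)) = 13.2405 degrees

a·b = 170, theta = 13.2405 deg


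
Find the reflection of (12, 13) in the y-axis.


Reflection rule for y-axis: (-x, y)
(12, 13) -> (-12, 13)

(-12, 13)


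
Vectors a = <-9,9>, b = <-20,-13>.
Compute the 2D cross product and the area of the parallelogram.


cross = -9*(-13) - 9*(-20) = 117 + 180 = 297
Parallelogram area = |297| = 297

cross = 297, parallelogram area = 297


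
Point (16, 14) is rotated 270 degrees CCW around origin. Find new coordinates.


cos(270) = 0, sin(270) = -1
x' = 16*0 - 14*(-1) = 14
y' = 16*(-1) + 14*0 = -16

(14, -16)


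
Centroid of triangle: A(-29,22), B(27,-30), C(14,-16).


Gx = (-29+27+14)/3 = 12/3 = 4.0000
Gy = (22- 30- 16)/3 = -24/3 = -8.0000

G = (4.0000, -8.0000)


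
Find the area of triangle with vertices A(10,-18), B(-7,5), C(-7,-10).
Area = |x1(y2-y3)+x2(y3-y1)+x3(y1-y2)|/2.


10*(5+ 10) = 150
-7*(-10+ 18) = -56
-7*(-18-5) = 161
sum = 255
Area = |255|/2 = 127.5000

127.5000 sq units


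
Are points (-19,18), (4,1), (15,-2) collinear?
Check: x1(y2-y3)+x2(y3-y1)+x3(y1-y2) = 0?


-19*(1+ 2) + 4*(-2-18) + 15*(18-1)
= -57 - 80 + 255 = 118

No, not collinear (determinant = 118)


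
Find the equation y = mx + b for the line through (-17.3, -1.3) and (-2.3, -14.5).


m = (-13.2)/(15.0) = -0.8800
b = y1 - m*x1 = -1.3 - (-13.2*(-17.3))/(15.0) = -1.3 - 15.2240 = -16.5240

y = -0.8800x - 16.5240


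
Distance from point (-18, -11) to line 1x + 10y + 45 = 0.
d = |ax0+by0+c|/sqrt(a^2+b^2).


|1*(-18) + 10*(-11) + 45| = |-83| = 83
sqrt(1 + 100) = sqrt(101) = 10.0499
d = 83/sqrt(101) = 8.2588

8.2588


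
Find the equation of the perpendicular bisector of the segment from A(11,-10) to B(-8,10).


Midpoint = (1.5, 0)
Slope of AB = dy/dx = 20/(-19) = -1.0526
Perp slope = -dx/dy = 19/20 = 0.9500
b = My - (perp slope)*Mx = 0 + (-19*1.5)/20 = 0 - 1.4250 = -1.4250

y = 0.9500x - 1.4250


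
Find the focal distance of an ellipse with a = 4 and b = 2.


c^2 = 4^2 - 2^2 = 16 - 4 = 12
c = sqrt(12) = 3.4641

c = 3.4641


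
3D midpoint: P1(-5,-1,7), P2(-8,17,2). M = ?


Mx = (-5- 8)/2 = -6.5000
My = (-1+17)/2 = 8.0000
Mz = (7+2)/2 = 4.5000

M = (-6.5000, 8.0000, 4.5000)


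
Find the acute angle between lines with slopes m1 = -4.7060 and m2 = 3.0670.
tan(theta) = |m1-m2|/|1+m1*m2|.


m1-m2 = -7.773
1+m1*m2 = -13.433302
tan(theta) = |-7.773/(-13.433302)| = 0.578637
theta = arctan(|-7.773/(-13.433302)|) = 30.0552 degrees (acute angle)

30.0552 degrees


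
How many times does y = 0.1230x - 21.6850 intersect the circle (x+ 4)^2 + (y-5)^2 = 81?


Substitute y = 0.1230x - 21.6850: (x+ 4)^2 + (0.1230x- 21.6850-5)^2 = 81
Expand to Ax^2 + Bx + C = 0, where b-k = -26.685
A = 1+m^2 = 1.015129
B = 2(m(b-k) - h) = 2(0.1230*(-26.685) + 4) = 1.43549
C = h^2 + (b-k)^2 - r^2 = 16 + 712.089225 - 81 = 647.089225
disc = B^2-4AC = 2.0606 - 2627.5162 = -2625.4556
disc < 0

0 intersection points


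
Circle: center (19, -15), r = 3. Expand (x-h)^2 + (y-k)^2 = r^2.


(x-19)^2 + (y+ 15)^2 = 3^2
D = -2h = -38, E = -2k = 30
F = h^2+k^2-r^2 = 361+225-9 = 577

x^2 + y^2 - 38x + 30y + 577 = 0


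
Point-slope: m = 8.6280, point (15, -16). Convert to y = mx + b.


y + 16 = 8.6280(x - 15)
y = 8.6280x - 16 - 8.6280*15
y = 8.6280x - 145.4200

y = 8.6280x - 145.4200


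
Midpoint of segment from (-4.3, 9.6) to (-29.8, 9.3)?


Mx = (-4.3 - 29.8)/2 = -34.1/2 = -17.0500
My = (9.6 + 9.3)/2 = 18.9/2 = 9.4500

(-17.0500, 9.4500)


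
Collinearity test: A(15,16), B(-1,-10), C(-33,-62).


15*(-10+ 62) - 1*(-62-16) - 33*(16+ 10)
= 780 + 78 - 858 = 0

Yes, collinear (determinant = 0)


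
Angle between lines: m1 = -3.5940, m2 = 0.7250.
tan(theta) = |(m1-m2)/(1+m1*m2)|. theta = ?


m1-m2 = -4.319
1+m1*m2 = -1.60565
tan(theta) = |-4.319/(-1.60565)| = 2.689876
theta = arctan(|-4.319/(-1.60565)|) = 69.6067 degrees (acute angle)

69.6067 degrees


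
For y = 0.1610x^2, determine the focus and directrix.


a = 0.1610
1/(4a) = 1.5528
Focus = (0, 1.5528)
Directrix: y = -1.5528

Focus = (0, 1.5528), Directrix: y = -1.5528


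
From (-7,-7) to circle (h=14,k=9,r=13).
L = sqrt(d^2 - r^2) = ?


d = sqrt((-7-14)^2 + (-7-9)^2) = sqrt(441+256) = 26.4008
L = sqrt(697.0000 - 169) = sqrt(528.0000) = 22.9783

22.9783


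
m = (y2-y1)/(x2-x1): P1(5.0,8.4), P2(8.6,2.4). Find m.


dy = 2.4 - 8.4 = -6.0
dx = 8.6 - 5.0 = 3.6
m = -6.0/3.6 = -1.6667

m = -1.6667


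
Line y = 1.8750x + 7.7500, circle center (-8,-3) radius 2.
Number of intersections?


Substitute y = 1.8750x + 7.7500: (x+ 8)^2 + (1.8750x+7.7500+ 3)^2 = 4
Expand to Ax^2 + Bx + C = 0, where b-k = 10.75
A = 1+m^2 = 4.515625
B = 2(m(b-k) - h) = 2(1.8750*10.75 + 8) = 56.3125
C = h^2 + (b-k)^2 - r^2 = 64 + 115.5625 - 4 = 175.5625
disc = B^2-4AC = 3171.0977 - 3171.0977 = 0
disc = 0

1 intersection point (tangent)


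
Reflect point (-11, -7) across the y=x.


Reflection rule for y=x: (y, x)
(-11, -7) -> (-7, -11)

(-7, -11)


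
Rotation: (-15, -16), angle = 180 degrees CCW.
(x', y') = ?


cos(180) = -1, sin(180) = 0
x' = -15*(-1) + 16*0 = 15
y' = -15*0 - 16*(-1) = 16

(15, 16)


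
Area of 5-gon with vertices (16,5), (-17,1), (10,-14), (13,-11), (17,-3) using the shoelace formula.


sum(xi*y_{i+1}) = 16*1 - 17*(-14) + 10*(-11) + 13*(-3) + 17*5 = 190
sum(yi*x_{i+1}) = 5*(-17) + 1*10 - 14*13 - 11*17 - 3*16 = -492
Area = |190 + 492|/2 = 682/2 = 341.0000

341.0000 sq units


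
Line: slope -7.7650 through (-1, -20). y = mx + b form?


y + 20 = -7.7650(x + 1)
y = -7.7650x - 20 + 7.7650*(-1)
y = -7.7650x - 27.7650

y = -7.7650x - 27.7650


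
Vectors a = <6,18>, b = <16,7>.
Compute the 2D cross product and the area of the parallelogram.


cross = 6*7 - 18*16 = 42 - 288 = -246
Parallelogram area = |-246| = 246

cross = -246, parallelogram area = 246


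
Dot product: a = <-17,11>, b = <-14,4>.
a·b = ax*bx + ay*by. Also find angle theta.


a·b = -17*(-14) + 11*4 = 238 + 44 = 282
|a| = sqrt(289+121) = 20.2485
|b| = sqrt(196+16) = 14.5602
cos(theta) = 282/(sqrt(410)*sqrt(212)) = 282/sqrt(86920) = 0.956509
theta = arccos(282/sqrt(86920)) = 16.9598 degrees

a·b = 282, theta = 16.9598 deg


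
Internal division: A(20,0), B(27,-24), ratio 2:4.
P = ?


Px = (2*27 + 4*20)/6 = 134/6 = 22.3333
Py = (2*(-24) + 4*0)/6 = -48/6 = -8.0000

P = (22.3333, -8.0000)


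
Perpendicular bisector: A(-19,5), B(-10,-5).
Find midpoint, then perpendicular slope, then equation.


Midpoint = (-14.5, 0)
Slope of AB = dy/dx = -10/9 = -1.1111
Perp slope = -dx/dy = 9/10 = 0.9000
b = My - (perp slope)*Mx = 0 + (9*(-14.5))/(-10) = 0 + 13.0500 = 13.0500

y = 0.9000x + 13.0500


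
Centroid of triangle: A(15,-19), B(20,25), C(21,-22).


Gx = (15+20+21)/3 = 56/3 = 18.6667
Gy = (-19+25- 22)/3 = -16/3 = -5.3333

G = (18.6667, -5.3333)


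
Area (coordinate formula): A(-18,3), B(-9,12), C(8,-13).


-18*(12+ 13) = -450
-9*(-13-3) = 144
8*(3-12) = -72
sum = -378
Area = |-378|/2 = 189.0000

189.0000 sq units


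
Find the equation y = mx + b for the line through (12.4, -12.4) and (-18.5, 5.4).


m = (17.8)/(-30.9) = -0.5761
b = y1 - m*x1 = -12.4 - (17.8*12.4)/(-30.9) = -12.4 + 7.1430 = -5.2570

y = -0.5761x - 5.2570


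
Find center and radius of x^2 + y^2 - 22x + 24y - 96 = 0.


h = -D/2 = 22/2 = 11
k = -E/2 = -24/2 = -12
r^2 = h^2 + k^2 - F = 121 + 144 + 96 = 361
r = 19

Center (11, -12), radius = 19


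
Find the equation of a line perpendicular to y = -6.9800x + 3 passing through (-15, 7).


Perpendicular slope = -1/m1 = -1/(-6.9800) = 0.1433
b2 = y0 - m2*x0 = 7 - 15/(-6.9800) = 7 + 2.1490 = 9.1490

y = 0.1433x + 9.1490


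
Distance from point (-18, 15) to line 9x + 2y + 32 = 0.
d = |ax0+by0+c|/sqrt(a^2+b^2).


|9*(-18) + 2*15 + 32| = |-100| = 100
sqrt(81 + 4) = sqrt(85) = 9.2195
d = 100/sqrt(85) = 10.8465

10.8465


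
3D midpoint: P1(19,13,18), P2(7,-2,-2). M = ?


Mx = (19+7)/2 = 13.0000
My = (13- 2)/2 = 5.5000
Mz = (18- 2)/2 = 8.0000

M = (13.0000, 5.5000, 8.0000)


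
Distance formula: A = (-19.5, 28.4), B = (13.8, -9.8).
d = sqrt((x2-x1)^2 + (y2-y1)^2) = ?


dx = 13.8 + 19.5 = 33.3
dy = -9.8 - 28.4 = -38.2
d = sqrt(1108.89 + 1459.24) = sqrt(2568.13) = 50.6767

50.6767


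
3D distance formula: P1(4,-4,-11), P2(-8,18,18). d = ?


dx=-12, dy=22, dz=29
d = sqrt(144+484+841) = sqrt(1469) = 38.3275

38.3275


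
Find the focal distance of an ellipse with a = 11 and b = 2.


c^2 = 11^2 - 2^2 = 121 - 4 = 117
c = sqrt(117) = 10.8167

c = 10.8167


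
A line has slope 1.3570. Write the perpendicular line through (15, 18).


Perpendicular slope = -1/m1 = -1/1.3570 = -0.7369
b2 = y0 - m2*x0 = 18 + 15/1.3570 = 18 + 11.0538 = 29.0538

y = -0.7369x + 29.0538


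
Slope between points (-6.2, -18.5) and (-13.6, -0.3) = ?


dy = -0.3 + 18.5 = 18.2
dx = -13.6 + 6.2 = -7.4
m = 18.2/(-7.4) = -2.4595

m = -2.4595


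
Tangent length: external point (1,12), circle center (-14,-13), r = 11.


d = sqrt((1+ 14)^2 + (12+ 13)^2) = sqrt(225+625) = 29.1548
L = sqrt(850.0000 - 121) = sqrt(729.0000) = 27.0000

27.0000


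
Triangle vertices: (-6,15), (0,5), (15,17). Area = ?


-6*(5-17) = 72
0*(17-15) = 0
15*(15-5) = 150
sum = 222
Area = |222|/2 = 111.0000

111.0000 sq units


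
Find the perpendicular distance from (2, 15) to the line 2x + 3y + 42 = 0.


|2*2 + 3*15 + 42| = |91| = 91
sqrt(4 + 9) = sqrt(13) = 3.6056
d = 91/sqrt(13) = 25.2389

25.2389


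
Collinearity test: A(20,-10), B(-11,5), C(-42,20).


20*(5-20) - 11*(20+ 10) - 42*(-10-5)
= -300 - 330 + 630 = 0

Yes, collinear (determinant = 0)


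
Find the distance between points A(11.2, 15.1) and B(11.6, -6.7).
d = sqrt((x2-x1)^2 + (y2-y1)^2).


dx = 11.6 - 11.2 = 0.4
dy = -6.7 - 15.1 = -21.8
d = sqrt(0.16 + 475.24) = sqrt(475.4) = 21.8037

21.8037


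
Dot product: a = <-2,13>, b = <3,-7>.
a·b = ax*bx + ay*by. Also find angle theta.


a·b = -2*3 + 13*(-7) = -6 - 91 = -97
|a| = sqrt(4+169) = 13.1529
|b| = sqrt(9+49) = 7.6158
cos(theta) = -97/(sqrt(173)*sqrt(58)) = -97/sqrt(10034) = -0.968355
theta = arccos(-97/sqrt(10034)) = 165.5476 degrees

a·b = -97, theta = 165.5476 deg


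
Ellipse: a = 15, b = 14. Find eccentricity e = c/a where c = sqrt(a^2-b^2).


c = sqrt(225-196) = sqrt(29) = 5.3852
e = c/a = sqrt(29)/15 = 0.3590

e = 0.3590


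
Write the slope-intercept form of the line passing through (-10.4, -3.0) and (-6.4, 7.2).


m = (10.2)/(4.0) = 2.5500
b = y1 - m*x1 = -3.0 - (10.2*(-10.4))/(4.0) = -3.0 + 26.5200 = 23.5200

y = 2.5500x + 23.5200


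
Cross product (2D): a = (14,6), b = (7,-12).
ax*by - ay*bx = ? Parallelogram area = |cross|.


cross = 14*(-12) - 6*7 = -168 - 42 = -210
Parallelogram area = |-210| = 210

cross = -210, parallelogram area = 210


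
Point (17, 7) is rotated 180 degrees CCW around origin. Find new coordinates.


cos(180) = -1, sin(180) = 0
x' = 17*(-1) - 7*0 = -17
y' = 17*0 + 7*(-1) = -7

(-17, -7)


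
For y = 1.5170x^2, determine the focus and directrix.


a = 1.5170
1/(4a) = 0.1648
Focus = (0, 0.1648)
Directrix: y = -0.1648

Focus = (0, 0.1648), Directrix: y = -0.1648


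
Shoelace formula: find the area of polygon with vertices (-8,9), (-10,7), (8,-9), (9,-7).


sum(xi*y_{i+1}) = -8*7 - 10*(-9) + 8*(-7) + 9*9 = 59
sum(yi*x_{i+1}) = 9*(-10) + 7*8 - 9*9 - 7*(-8) = -59
Area = |59 + 59|/2 = 118/2 = 59.0000

59.0000 sq units


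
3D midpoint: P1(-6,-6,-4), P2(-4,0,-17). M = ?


Mx = (-6- 4)/2 = -5.0000
My = (-6+0)/2 = -3.0000
Mz = (-4- 17)/2 = -10.5000

M = (-5.0000, -3.0000, -10.5000)


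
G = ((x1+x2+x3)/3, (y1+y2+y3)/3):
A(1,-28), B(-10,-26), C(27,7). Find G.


Gx = (1- 10+27)/3 = 18/3 = 6.0000
Gy = (-28- 26+7)/3 = -47/3 = -15.6667

G = (6.0000, -15.6667)


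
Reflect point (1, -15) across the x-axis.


Reflection rule for x-axis: (x, -y)
(1, -15) -> (1, 15)

(1, 15)


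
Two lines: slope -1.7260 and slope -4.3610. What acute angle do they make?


m1-m2 = 2.635
1+m1*m2 = 8.527086
tan(theta) = |2.635/8.527086| = 0.309015
theta = arctan(|2.635/8.527086|) = 17.1719 degrees (acute angle)

17.1719 degrees


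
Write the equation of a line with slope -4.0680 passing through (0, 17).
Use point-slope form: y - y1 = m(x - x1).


y - 17 = -4.0680(x - 0)
y = -4.0680x + 17 + 4.0680*0
y = -4.0680x + 17.0000

y = -4.0680x + 17.0000


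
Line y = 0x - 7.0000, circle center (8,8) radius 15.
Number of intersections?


Substitute y = 0x - 7.0000: (x-8)^2 + (0x- 7.0000-8)^2 = 225
Expand to Ax^2 + Bx + C = 0, where b-k = -15
A = 1+m^2 = 1
B = 2(m(b-k) - h) = 2(0*(-15) - 8) = -16
C = h^2 + (b-k)^2 - r^2 = 64 + 225 - 225 = 64
disc = B^2-4AC = 256.0000 - 256.0000 = 0
disc = 0

1 intersection point (tangent)


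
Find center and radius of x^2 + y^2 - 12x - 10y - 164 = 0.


h = -D/2 = 12/2 = 6
k = -E/2 = 10/2 = 5
r^2 = h^2 + k^2 - F = 36 + 25 + 164 = 225
r = 15

Center (6, 5), radius = 15


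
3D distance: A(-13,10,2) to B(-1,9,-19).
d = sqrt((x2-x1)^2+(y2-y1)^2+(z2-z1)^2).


dx=12, dy=-1, dz=-21
d = sqrt(144+1+441) = sqrt(586) = 24.2074

24.2074


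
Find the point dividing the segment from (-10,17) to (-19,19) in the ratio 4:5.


Px = (4*(-19) + 5*(-10))/9 = -126/9 = -14.0000
Py = (4*19 + 5*17)/9 = 161/9 = 17.8889

P = (-14.0000, 17.8889)


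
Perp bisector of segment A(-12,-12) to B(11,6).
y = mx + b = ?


Midpoint = (-0.5, -3)
Slope of AB = dy/dx = 18/23 = 0.7826
Perp slope = -dx/dy = -23/18 = -1.2778
b = My - (perp slope)*Mx = -3 + (23*(-0.5))/18 = -3 - 0.6389 = -3.6389

y = -1.2778x - 3.6389


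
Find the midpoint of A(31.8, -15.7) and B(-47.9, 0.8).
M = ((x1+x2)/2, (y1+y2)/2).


Mx = (31.8 - 47.9)/2 = -16.1/2 = -8.0500
My = (-15.7 + 0.8)/2 = -14.9/2 = -7.4500

(-8.0500, -7.4500)


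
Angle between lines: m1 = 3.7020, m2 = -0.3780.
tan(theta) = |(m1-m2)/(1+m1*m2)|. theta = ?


m1-m2 = 4.08
1+m1*m2 = -0.399356
tan(theta) = |4.08/(-0.399356)| = 10.216448
theta = arctan(|4.08/(-0.399356)|) = 84.4096 degrees (acute angle)

84.4096 degrees


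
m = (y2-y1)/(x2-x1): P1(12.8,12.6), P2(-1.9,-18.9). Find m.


dy = -18.9 - 12.6 = -31.5
dx = -1.9 - 12.8 = -14.7
m = -31.5/(-14.7) = 2.1429

m = 2.1429


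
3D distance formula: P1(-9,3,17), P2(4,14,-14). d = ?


dx=13, dy=11, dz=-31
d = sqrt(169+121+961) = sqrt(1251) = 35.3695

35.3695


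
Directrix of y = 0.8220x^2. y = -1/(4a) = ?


a = 0.8220
1/(4a) = 0.3041
directrix: y = -0.3041 = -0.3041

y = -0.3041


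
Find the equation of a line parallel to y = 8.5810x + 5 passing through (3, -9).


Parallel lines have equal slopes.
m2 = 8.5810
b2 = -9 - 8.5810*3 = -34.7430

y = 8.5810x - 34.7430


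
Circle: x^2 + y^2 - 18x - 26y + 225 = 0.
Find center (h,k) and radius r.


h = -D/2 = 18/2 = 9
k = -E/2 = 26/2 = 13
r^2 = h^2 + k^2 - F = 81 + 169 - 225 = 25
r = 5

Center (9, 13), radius = 5


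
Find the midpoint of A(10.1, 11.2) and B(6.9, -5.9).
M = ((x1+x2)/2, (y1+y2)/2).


Mx = (10.1 + 6.9)/2 = 17.0/2 = 8.5000
My = (11.2 - 5.9)/2 = 5.3/2 = 2.6500

(8.5000, 2.6500)


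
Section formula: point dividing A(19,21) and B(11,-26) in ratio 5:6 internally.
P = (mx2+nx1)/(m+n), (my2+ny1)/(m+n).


Px = (5*11 + 6*19)/11 = 169/11 = 15.3636
Py = (5*(-26) + 6*21)/11 = -4/11 = -0.3636

P = (15.3636, -0.3636)


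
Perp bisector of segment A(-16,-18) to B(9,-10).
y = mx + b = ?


Midpoint = (-3.5, -14)
Slope of AB = dy/dx = 8/25 = 0.3200
Perp slope = -dx/dy = -25/8 = -3.1250
b = My - (perp slope)*Mx = -14 + (25*(-3.5))/8 = -14 - 10.9375 = -24.9375

y = -3.1250x - 24.9375


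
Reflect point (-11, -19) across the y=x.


Reflection rule for y=x: (y, x)
(-11, -19) -> (-19, -11)

(-19, -11)


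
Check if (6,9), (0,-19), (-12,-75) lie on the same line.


6*(-19+ 75) + 0*(-75-9) - 12*(9+ 19)
= 336 + 0 - 336 = 0

Yes, collinear (determinant = 0)


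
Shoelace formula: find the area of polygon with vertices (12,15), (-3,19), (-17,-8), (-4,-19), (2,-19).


sum(xi*y_{i+1}) = 12*19 - 3*(-8) - 17*(-19) - 4*(-19) + 2*15 = 681
sum(yi*x_{i+1}) = 15*(-3) + 19*(-17) - 8*(-4) - 19*2 - 19*12 = -602
Area = |681 + 602|/2 = 1283/2 = 641.5000

641.5000 sq units


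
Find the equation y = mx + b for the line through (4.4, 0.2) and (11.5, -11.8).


m = (-12.0)/(7.1) = -1.6901
b = y1 - m*x1 = 0.2 - (-12.0*4.4)/(7.1) = 0.2 + 7.4366 = 7.6366

y = -1.6901x + 7.6366


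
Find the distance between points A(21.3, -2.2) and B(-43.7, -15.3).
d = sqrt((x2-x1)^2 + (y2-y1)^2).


dx = -43.7 - 21.3 = -65.0
dy = -15.3 + 2.2 = -13.1
d = sqrt(4225.0 + 171.61) = sqrt(4396.61) = 66.3069

66.3069


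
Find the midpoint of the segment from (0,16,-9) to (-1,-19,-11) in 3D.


Mx = (0- 1)/2 = -0.5000
My = (16- 19)/2 = -1.5000
Mz = (-9- 11)/2 = -10.0000

M = (-0.5000, -1.5000, -10.0000)


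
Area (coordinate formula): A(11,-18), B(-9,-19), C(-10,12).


11*(-19-12) = -341
-9*(12+ 18) = -270
-10*(-18+ 19) = -10
sum = -621
Area = |-621|/2 = 310.5000

310.5000 sq units


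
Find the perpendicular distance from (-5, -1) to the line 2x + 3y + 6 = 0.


|2*(-5) + 3*(-1) + 6| = |-7| = 7
sqrt(4 + 9) = sqrt(13) = 3.6056
d = 7/sqrt(13) = 1.9415

1.9415


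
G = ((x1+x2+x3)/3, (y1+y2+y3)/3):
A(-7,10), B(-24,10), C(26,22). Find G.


Gx = (-7- 24+26)/3 = -5/3 = -1.6667
Gy = (10+10+22)/3 = 42/3 = 14.0000

G = (-1.6667, 14.0000)


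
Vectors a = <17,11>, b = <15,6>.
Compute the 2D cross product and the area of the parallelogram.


cross = 17*6 - 11*15 = 102 - 165 = -63
Parallelogram area = |-63| = 63

cross = -63, parallelogram area = 63


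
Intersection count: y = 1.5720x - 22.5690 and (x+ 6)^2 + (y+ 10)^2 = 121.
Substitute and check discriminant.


Substitute y = 1.5720x - 22.5690: (x+ 6)^2 + (1.5720x- 22.5690+ 10)^2 = 121
Expand to Ax^2 + Bx + C = 0, where b-k = -12.569
A = 1+m^2 = 3.471184
B = 2(m(b-k) - h) = 2(1.5720*(-12.569) + 6) = -27.516936
C = h^2 + (b-k)^2 - r^2 = 36 + 157.979761 - 121 = 72.979761
disc = B^2-4AC = 757.1818 - 1013.3047 = -256.1229
disc < 0

0 intersection points


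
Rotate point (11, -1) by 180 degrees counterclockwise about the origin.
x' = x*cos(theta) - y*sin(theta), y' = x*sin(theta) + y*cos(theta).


cos(180) = -1, sin(180) = 0
x' = 11*(-1) + 1*0 = -11
y' = 11*0 - 1*(-1) = 1

(-11, 1)


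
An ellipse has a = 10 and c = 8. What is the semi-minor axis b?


b^2 = 10^2 - (8)^2 = 100 - 64 = 36
b = sqrt(36) = 6

b = 6


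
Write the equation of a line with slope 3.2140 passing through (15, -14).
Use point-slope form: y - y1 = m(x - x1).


y + 14 = 3.2140(x - 15)
y = 3.2140x - 14 - 3.2140*15
y = 3.2140x - 62.2100

y = 3.2140x - 62.2100


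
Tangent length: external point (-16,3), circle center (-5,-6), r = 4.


d = sqrt((-16+ 5)^2 + (3+ 6)^2) = sqrt(121+81) = 14.2127
L = sqrt(202.0000 - 16) = sqrt(186.0000) = 13.6382

13.6382


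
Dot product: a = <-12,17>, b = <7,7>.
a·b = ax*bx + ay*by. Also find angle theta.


a·b = -12*7 + 17*7 = -84 + 119 = 35
|a| = sqrt(144+289) = 20.8087
|b| = sqrt(49+49) = 9.8995
cos(theta) = 35/(sqrt(433)*sqrt(98)) = 35/sqrt(42434) = 0.169907
theta = arccos(35/sqrt(42434)) = 80.2176 degrees

a·b = 35, theta = 80.2176 deg


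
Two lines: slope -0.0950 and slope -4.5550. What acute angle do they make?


m1-m2 = 4.46
1+m1*m2 = 1.432725
tan(theta) = |4.46/1.432725| = 3.112949
theta = arctan(|4.46/1.432725|) = 72.1910 degrees (acute angle)

72.1910 degrees


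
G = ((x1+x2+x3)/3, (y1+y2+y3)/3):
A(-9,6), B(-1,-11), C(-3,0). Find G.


Gx = (-9- 1- 3)/3 = -13/3 = -4.3333
Gy = (6- 11+0)/3 = -5/3 = -1.6667

G = (-4.3333, -1.6667)


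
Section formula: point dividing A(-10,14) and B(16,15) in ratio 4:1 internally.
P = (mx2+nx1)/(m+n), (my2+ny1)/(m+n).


Px = (4*16 + 1*(-10))/5 = 54/5 = 10.8000
Py = (4*15 + 1*14)/5 = 74/5 = 14.8000

P = (10.8000, 14.8000)


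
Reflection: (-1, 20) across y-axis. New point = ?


Reflection rule for y-axis: (-x, y)
(-1, 20) -> (1, 20)

(1, 20)


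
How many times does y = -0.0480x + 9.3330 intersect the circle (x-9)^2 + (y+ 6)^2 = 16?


Substitute y = -0.0480x + 9.3330: (x-9)^2 + (-0.0480x+9.3330+ 6)^2 = 16
Expand to Ax^2 + Bx + C = 0, where b-k = 15.333
A = 1+m^2 = 1.002304
B = 2(m(b-k) - h) = 2(-0.0480*15.333 - 9) = -19.471968
C = h^2 + (b-k)^2 - r^2 = 81 + 235.100889 - 16 = 300.100889
disc = B^2-4AC = 379.1575 - 1203.1693 = -824.0118
disc < 0

0 intersection points


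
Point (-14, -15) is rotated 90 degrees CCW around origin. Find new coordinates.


cos(90) = 0, sin(90) = 1
x' = -14*0 + 15*1 = 15
y' = -14*1 - 15*0 = -14

(15, -14)


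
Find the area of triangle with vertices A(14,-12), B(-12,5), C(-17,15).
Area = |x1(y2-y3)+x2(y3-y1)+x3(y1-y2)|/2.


14*(5-15) = -140
-12*(15+ 12) = -324
-17*(-12-5) = 289
sum = -175
Area = |-175|/2 = 87.5000

87.5000 sq units


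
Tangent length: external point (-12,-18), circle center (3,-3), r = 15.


d = sqrt((-12-3)^2 + (-18+ 3)^2) = sqrt(225+225) = 21.2132
L = sqrt(450.0000 - 225) = sqrt(225.0000) = 15.0000

15.0000


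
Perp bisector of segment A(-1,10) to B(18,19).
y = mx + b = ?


Midpoint = (8.5, 14.5)
Slope of AB = dy/dx = 9/19 = 0.4737
Perp slope = -dx/dy = -19/9 = -2.1111
b = My - (perp slope)*Mx = 14.5 + (19*8.5)/9 = 14.5 + 17.9444 = 32.4444

y = -2.1111x + 32.4444


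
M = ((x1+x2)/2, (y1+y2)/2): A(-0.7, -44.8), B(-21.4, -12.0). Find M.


Mx = (-0.7 - 21.4)/2 = -22.1/2 = -11.0500
My = (-44.8 - 12.0)/2 = -56.8/2 = -28.4000

(-11.0500, -28.4000)


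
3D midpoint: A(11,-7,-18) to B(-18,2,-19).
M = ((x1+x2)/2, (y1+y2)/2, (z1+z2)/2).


Mx = (11- 18)/2 = -3.5000
My = (-7+2)/2 = -2.5000
Mz = (-18- 19)/2 = -18.5000

M = (-3.5000, -2.5000, -18.5000)
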